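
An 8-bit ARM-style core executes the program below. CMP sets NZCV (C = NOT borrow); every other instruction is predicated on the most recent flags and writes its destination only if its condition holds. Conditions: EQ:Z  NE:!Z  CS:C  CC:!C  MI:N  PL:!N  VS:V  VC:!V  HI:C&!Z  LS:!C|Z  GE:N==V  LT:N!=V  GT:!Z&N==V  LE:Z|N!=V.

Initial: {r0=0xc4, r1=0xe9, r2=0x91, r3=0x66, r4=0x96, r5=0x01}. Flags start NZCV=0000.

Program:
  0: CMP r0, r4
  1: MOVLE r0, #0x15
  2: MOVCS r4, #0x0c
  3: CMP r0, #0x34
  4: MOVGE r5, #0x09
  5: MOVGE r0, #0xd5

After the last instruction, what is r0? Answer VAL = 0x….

0: ✓ CMP  NZCV=0010
1: · MOVLE
2: ✓ MOVCS  r4←0x0c
3: ✓ CMP  NZCV=1010
4: · MOVGE
5: · MOVGE

VAL = 0xc4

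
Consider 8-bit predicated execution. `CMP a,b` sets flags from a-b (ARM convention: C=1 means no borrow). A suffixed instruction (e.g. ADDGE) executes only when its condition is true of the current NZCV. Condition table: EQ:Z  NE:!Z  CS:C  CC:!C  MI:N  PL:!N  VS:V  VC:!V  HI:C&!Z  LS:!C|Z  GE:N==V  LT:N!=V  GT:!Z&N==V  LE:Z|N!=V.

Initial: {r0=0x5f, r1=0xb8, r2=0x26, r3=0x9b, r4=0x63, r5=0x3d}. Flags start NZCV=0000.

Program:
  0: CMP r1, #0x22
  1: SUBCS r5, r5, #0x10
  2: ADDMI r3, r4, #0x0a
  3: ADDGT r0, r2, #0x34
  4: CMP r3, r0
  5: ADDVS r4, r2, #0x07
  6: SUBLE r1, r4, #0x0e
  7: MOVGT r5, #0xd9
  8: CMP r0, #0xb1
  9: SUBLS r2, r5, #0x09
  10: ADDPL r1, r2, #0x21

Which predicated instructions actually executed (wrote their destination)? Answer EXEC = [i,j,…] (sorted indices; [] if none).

EXEC = [1,2,7,9]

[0] flags=1010 → (cmp)
[1] flags=1010 CS?T → r5=0x2d
[2] flags=1010 MI?T → r3=0x6d
[3] flags=1010 GT?F → skip
[4] flags=0010 → (cmp)
[5] flags=0010 VS?F → skip
[6] flags=0010 LE?F → skip
[7] flags=0010 GT?T → r5=0xd9
[8] flags=1001 → (cmp)
[9] flags=1001 LS?T → r2=0xd0
[10] flags=1001 PL?F → skip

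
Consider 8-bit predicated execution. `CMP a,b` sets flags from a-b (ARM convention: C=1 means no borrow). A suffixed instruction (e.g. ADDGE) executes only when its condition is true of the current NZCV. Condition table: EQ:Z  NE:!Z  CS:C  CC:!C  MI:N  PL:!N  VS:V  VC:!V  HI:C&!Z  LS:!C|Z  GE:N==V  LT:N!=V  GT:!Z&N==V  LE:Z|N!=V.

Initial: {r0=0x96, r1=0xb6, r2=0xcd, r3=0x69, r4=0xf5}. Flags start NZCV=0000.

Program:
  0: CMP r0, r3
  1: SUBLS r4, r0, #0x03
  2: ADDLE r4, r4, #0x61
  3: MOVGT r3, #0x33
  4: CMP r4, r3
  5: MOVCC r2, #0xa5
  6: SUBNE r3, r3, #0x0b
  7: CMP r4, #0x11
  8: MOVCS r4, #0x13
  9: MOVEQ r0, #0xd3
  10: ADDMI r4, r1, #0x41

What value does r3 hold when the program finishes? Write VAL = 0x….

0: ✓ CMP  NZCV=0011
1: · SUBLS
2: ✓ ADDLE  r4←0x56
3: · MOVGT
4: ✓ CMP  NZCV=1000
5: ✓ MOVCC  r2←0xa5
6: ✓ SUBNE  r3←0x5e
7: ✓ CMP  NZCV=0010
8: ✓ MOVCS  r4←0x13
9: · MOVEQ
10: · ADDMI

VAL = 0x5e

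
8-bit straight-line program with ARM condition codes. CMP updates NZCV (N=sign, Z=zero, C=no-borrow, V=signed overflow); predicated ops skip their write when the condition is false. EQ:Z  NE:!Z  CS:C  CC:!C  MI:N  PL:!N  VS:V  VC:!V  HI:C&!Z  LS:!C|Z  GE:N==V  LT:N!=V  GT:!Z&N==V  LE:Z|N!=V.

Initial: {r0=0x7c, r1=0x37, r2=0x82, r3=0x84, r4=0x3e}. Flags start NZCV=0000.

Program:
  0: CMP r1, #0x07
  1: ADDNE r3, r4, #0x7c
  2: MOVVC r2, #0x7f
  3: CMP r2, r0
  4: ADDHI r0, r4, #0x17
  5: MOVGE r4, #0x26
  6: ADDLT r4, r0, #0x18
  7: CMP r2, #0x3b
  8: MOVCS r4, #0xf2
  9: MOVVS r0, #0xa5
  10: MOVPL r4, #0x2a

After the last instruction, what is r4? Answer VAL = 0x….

VAL = 0x2a

[0] flags=0010 → (cmp)
[1] flags=0010 NE?T → r3=0xba
[2] flags=0010 VC?T → r2=0x7f
[3] flags=0010 → (cmp)
[4] flags=0010 HI?T → r0=0x55
[5] flags=0010 GE?T → r4=0x26
[6] flags=0010 LT?F → skip
[7] flags=0010 → (cmp)
[8] flags=0010 CS?T → r4=0xf2
[9] flags=0010 VS?F → skip
[10] flags=0010 PL?T → r4=0x2a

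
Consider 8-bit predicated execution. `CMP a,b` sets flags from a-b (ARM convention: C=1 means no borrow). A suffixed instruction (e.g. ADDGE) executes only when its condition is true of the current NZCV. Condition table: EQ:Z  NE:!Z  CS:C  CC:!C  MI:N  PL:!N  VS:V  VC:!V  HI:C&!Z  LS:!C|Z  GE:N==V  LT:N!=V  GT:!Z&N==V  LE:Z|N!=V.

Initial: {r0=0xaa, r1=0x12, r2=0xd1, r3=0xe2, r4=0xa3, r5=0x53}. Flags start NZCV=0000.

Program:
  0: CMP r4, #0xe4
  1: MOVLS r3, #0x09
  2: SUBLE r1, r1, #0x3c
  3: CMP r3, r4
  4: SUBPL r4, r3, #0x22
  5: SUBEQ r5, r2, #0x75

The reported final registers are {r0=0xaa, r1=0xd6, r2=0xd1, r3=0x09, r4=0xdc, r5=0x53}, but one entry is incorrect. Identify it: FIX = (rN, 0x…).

0: ✓ CMP  NZCV=1000
1: ✓ MOVLS  r3←0x09
2: ✓ SUBLE  r1←0xd6
3: ✓ CMP  NZCV=0000
4: ✓ SUBPL  r4←0xe7
5: · SUBEQ

FIX = (r4, 0xe7)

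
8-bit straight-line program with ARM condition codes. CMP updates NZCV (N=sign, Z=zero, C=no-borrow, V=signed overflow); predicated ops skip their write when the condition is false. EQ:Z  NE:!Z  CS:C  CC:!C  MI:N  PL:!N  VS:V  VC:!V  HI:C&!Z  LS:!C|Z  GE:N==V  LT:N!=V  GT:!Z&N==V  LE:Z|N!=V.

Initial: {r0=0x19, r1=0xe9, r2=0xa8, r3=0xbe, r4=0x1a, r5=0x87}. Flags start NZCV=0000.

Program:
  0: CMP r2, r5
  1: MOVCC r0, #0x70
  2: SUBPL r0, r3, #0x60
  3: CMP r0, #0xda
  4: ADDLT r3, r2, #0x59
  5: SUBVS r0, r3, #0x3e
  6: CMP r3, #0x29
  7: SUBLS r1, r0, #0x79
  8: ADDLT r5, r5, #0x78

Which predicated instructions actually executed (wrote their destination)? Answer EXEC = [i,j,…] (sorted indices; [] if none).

[0] flags=0010 → (cmp)
[1] flags=0010 CC?F → skip
[2] flags=0010 PL?T → r0=0x5e
[3] flags=1001 → (cmp)
[4] flags=1001 LT?F → skip
[5] flags=1001 VS?T → r0=0x80
[6] flags=1010 → (cmp)
[7] flags=1010 LS?F → skip
[8] flags=1010 LT?T → r5=0xff

EXEC = [2,5,8]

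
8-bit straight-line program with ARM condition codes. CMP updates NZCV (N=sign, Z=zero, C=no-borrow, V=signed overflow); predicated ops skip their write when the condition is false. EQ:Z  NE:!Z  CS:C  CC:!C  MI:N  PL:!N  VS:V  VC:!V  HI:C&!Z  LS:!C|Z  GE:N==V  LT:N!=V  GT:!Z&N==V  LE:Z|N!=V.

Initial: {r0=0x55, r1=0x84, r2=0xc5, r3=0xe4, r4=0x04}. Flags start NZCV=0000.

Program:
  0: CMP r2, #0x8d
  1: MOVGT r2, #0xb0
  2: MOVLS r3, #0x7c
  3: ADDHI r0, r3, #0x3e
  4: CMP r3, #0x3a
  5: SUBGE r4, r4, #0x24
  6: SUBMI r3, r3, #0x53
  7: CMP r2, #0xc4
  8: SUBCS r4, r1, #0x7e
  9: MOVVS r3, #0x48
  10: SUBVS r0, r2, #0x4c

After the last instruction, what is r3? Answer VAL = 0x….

0: ✓ CMP  NZCV=0010
1: ✓ MOVGT  r2←0xb0
2: · MOVLS
3: ✓ ADDHI  r0←0x22
4: ✓ CMP  NZCV=1010
5: · SUBGE
6: ✓ SUBMI  r3←0x91
7: ✓ CMP  NZCV=1000
8: · SUBCS
9: · MOVVS
10: · SUBVS

VAL = 0x91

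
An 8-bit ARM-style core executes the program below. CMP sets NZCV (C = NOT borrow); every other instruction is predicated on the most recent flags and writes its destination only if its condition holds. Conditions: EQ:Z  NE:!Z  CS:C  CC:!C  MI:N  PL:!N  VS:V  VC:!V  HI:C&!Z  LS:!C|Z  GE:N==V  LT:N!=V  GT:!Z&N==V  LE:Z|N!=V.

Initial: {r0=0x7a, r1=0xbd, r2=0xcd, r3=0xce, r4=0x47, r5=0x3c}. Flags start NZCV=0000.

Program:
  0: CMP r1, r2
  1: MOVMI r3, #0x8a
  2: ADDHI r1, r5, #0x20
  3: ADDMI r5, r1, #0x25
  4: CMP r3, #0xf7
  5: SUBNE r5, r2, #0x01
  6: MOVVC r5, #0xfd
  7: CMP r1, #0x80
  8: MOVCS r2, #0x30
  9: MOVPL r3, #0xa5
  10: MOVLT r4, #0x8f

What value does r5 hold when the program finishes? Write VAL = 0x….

[0] flags=1000 → (cmp)
[1] flags=1000 MI?T → r3=0x8a
[2] flags=1000 HI?F → skip
[3] flags=1000 MI?T → r5=0xe2
[4] flags=1000 → (cmp)
[5] flags=1000 NE?T → r5=0xcc
[6] flags=1000 VC?T → r5=0xfd
[7] flags=0010 → (cmp)
[8] flags=0010 CS?T → r2=0x30
[9] flags=0010 PL?T → r3=0xa5
[10] flags=0010 LT?F → skip

VAL = 0xfd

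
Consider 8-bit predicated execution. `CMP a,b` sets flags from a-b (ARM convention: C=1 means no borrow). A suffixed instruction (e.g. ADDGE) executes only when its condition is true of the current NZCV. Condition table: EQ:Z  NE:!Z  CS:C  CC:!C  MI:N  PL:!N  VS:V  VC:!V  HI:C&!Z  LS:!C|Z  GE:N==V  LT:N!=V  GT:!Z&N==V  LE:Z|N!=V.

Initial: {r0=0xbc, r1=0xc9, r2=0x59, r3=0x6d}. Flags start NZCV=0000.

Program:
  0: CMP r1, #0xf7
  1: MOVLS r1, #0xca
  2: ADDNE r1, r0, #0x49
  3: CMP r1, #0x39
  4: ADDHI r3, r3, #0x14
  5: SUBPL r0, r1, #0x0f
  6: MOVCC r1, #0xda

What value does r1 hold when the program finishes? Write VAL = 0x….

VAL = 0xda

[0] flags=1000 → (cmp)
[1] flags=1000 LS?T → r1=0xca
[2] flags=1000 NE?T → r1=0x05
[3] flags=1000 → (cmp)
[4] flags=1000 HI?F → skip
[5] flags=1000 PL?F → skip
[6] flags=1000 CC?T → r1=0xda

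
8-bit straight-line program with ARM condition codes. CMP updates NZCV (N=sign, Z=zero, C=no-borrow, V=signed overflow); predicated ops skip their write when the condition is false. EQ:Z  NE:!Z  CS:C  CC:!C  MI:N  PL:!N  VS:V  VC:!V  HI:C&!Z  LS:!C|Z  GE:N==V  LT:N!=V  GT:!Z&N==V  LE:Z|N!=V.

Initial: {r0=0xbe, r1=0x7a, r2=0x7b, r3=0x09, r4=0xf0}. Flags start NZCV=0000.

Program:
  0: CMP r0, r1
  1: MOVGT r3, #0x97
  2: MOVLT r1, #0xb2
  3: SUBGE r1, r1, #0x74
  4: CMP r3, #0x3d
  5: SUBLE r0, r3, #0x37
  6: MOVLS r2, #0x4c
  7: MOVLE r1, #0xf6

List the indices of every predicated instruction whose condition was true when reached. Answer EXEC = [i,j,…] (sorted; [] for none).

0: ✓ CMP  NZCV=0011
1: · MOVGT
2: ✓ MOVLT  r1←0xb2
3: · SUBGE
4: ✓ CMP  NZCV=1000
5: ✓ SUBLE  r0←0xd2
6: ✓ MOVLS  r2←0x4c
7: ✓ MOVLE  r1←0xf6

EXEC = [2,5,6,7]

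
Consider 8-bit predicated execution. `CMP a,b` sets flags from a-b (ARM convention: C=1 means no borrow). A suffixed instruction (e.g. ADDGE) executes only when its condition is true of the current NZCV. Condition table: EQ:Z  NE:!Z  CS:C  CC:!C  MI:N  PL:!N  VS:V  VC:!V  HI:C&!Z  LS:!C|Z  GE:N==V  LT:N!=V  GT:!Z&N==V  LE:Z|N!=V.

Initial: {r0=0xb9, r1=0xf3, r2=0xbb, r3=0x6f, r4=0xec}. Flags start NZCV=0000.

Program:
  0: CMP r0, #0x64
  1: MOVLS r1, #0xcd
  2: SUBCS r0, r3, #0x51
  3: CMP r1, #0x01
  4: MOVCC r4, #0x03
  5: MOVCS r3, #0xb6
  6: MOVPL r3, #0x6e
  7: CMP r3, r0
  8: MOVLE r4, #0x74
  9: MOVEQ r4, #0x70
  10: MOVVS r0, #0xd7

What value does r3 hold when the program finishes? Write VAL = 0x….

0: ✓ CMP  NZCV=0011
1: · MOVLS
2: ✓ SUBCS  r0←0x1e
3: ✓ CMP  NZCV=1010
4: · MOVCC
5: ✓ MOVCS  r3←0xb6
6: · MOVPL
7: ✓ CMP  NZCV=1010
8: ✓ MOVLE  r4←0x74
9: · MOVEQ
10: · MOVVS

VAL = 0xb6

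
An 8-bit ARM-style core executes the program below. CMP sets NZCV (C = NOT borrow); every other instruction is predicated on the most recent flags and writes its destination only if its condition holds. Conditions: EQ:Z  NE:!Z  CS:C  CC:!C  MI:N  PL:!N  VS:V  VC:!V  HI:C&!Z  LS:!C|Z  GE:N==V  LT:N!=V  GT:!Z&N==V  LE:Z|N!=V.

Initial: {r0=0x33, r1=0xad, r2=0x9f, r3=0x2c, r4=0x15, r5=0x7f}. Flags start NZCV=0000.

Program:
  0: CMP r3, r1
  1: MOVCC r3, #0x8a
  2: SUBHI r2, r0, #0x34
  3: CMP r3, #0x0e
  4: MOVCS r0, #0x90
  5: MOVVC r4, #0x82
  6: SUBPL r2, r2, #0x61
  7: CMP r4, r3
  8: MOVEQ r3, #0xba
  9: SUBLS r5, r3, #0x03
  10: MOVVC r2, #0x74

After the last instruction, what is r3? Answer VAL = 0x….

VAL = 0x8a

[0] flags=0000 → (cmp)
[1] flags=0000 CC?T → r3=0x8a
[2] flags=0000 HI?F → skip
[3] flags=0011 → (cmp)
[4] flags=0011 CS?T → r0=0x90
[5] flags=0011 VC?F → skip
[6] flags=0011 PL?T → r2=0x3e
[7] flags=1001 → (cmp)
[8] flags=1001 EQ?F → skip
[9] flags=1001 LS?T → r5=0x87
[10] flags=1001 VC?F → skip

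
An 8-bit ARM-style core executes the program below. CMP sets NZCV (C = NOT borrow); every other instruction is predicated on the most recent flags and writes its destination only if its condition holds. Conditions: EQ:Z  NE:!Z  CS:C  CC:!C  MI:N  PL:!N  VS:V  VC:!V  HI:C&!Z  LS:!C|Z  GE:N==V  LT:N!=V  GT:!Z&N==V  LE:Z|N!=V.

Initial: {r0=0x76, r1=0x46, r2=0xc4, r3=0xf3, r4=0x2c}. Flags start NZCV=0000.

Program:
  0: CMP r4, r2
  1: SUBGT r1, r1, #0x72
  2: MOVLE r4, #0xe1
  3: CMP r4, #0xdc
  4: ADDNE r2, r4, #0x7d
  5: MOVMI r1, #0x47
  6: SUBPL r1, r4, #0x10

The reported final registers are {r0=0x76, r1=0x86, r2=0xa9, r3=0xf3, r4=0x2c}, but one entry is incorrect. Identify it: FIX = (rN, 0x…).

0: ✓ CMP  NZCV=0000
1: ✓ SUBGT  r1←0xd4
2: · MOVLE
3: ✓ CMP  NZCV=0000
4: ✓ ADDNE  r2←0xa9
5: · MOVMI
6: ✓ SUBPL  r1←0x1c

FIX = (r1, 0x1c)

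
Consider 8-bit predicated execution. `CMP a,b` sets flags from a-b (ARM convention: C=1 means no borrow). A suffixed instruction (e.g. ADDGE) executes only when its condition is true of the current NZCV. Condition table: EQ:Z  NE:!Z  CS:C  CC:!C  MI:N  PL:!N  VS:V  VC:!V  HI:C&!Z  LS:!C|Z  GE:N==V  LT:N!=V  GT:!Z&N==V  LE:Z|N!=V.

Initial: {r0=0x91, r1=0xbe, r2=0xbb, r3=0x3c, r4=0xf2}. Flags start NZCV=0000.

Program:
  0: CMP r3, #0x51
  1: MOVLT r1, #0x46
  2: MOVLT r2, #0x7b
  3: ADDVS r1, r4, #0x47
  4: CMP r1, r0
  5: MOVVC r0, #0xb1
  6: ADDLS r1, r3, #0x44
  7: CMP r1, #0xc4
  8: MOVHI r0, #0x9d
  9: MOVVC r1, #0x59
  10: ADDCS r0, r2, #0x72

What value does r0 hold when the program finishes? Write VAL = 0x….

VAL = 0x91

0: ✓ CMP  NZCV=1000
1: ✓ MOVLT  r1←0x46
2: ✓ MOVLT  r2←0x7b
3: · ADDVS
4: ✓ CMP  NZCV=1001
5: · MOVVC
6: ✓ ADDLS  r1←0x80
7: ✓ CMP  NZCV=1000
8: · MOVHI
9: ✓ MOVVC  r1←0x59
10: · ADDCS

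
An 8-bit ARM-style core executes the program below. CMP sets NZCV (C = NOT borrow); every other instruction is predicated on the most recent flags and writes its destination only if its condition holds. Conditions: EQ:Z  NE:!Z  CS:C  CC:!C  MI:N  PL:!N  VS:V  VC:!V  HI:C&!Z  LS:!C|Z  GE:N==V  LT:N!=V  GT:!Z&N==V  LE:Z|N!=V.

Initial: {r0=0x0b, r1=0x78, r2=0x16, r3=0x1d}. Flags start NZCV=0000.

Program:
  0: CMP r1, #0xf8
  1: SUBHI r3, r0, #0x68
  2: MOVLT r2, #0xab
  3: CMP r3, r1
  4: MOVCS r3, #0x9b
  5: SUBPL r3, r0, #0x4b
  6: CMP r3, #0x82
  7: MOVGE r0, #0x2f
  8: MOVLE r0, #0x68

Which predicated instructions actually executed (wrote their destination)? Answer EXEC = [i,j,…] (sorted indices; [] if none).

EXEC = [7]

[0] flags=1001 → (cmp)
[1] flags=1001 HI?F → skip
[2] flags=1001 LT?F → skip
[3] flags=1000 → (cmp)
[4] flags=1000 CS?F → skip
[5] flags=1000 PL?F → skip
[6] flags=1001 → (cmp)
[7] flags=1001 GE?T → r0=0x2f
[8] flags=1001 LE?F → skip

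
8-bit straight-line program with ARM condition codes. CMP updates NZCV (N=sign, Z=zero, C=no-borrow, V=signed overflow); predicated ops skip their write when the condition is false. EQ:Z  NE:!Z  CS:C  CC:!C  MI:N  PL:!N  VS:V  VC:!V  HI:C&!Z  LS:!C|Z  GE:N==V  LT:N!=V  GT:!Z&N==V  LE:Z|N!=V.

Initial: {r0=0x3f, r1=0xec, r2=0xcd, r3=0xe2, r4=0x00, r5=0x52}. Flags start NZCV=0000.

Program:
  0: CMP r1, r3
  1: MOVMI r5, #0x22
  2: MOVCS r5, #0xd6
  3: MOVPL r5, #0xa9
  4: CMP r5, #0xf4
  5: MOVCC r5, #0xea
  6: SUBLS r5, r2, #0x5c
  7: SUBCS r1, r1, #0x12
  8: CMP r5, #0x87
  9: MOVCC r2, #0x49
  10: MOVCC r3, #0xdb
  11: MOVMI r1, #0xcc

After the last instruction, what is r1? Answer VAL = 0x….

VAL = 0xcc

[0] flags=0010 → (cmp)
[1] flags=0010 MI?F → skip
[2] flags=0010 CS?T → r5=0xd6
[3] flags=0010 PL?T → r5=0xa9
[4] flags=1000 → (cmp)
[5] flags=1000 CC?T → r5=0xea
[6] flags=1000 LS?T → r5=0x71
[7] flags=1000 CS?F → skip
[8] flags=1001 → (cmp)
[9] flags=1001 CC?T → r2=0x49
[10] flags=1001 CC?T → r3=0xdb
[11] flags=1001 MI?T → r1=0xcc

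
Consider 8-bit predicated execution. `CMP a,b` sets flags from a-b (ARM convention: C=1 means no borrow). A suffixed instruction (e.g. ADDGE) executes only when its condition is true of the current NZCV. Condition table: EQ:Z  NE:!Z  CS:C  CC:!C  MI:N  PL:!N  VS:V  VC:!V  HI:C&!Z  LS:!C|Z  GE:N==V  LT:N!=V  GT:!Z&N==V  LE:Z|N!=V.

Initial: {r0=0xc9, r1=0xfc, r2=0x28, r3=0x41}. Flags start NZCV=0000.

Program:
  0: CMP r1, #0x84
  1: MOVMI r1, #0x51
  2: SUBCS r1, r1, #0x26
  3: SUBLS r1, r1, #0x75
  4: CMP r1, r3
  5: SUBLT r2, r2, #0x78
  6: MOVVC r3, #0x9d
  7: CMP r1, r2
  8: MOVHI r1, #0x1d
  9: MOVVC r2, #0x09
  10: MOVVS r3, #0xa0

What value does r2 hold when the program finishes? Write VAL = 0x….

VAL = 0x09

[0] flags=0010 → (cmp)
[1] flags=0010 MI?F → skip
[2] flags=0010 CS?T → r1=0xd6
[3] flags=0010 LS?F → skip
[4] flags=1010 → (cmp)
[5] flags=1010 LT?T → r2=0xb0
[6] flags=1010 VC?T → r3=0x9d
[7] flags=0010 → (cmp)
[8] flags=0010 HI?T → r1=0x1d
[9] flags=0010 VC?T → r2=0x09
[10] flags=0010 VS?F → skip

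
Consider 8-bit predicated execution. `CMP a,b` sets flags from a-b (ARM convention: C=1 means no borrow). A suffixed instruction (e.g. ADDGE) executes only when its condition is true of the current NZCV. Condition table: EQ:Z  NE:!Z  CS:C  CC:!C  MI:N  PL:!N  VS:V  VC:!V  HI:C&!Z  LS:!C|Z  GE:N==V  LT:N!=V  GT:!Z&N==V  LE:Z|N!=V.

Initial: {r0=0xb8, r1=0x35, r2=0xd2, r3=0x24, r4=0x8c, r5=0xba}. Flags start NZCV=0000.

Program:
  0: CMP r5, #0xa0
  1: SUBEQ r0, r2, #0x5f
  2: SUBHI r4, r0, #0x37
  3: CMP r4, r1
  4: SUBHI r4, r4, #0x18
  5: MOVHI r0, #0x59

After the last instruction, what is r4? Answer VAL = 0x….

VAL = 0x69

0: ✓ CMP  NZCV=0010
1: · SUBEQ
2: ✓ SUBHI  r4←0x81
3: ✓ CMP  NZCV=0011
4: ✓ SUBHI  r4←0x69
5: ✓ MOVHI  r0←0x59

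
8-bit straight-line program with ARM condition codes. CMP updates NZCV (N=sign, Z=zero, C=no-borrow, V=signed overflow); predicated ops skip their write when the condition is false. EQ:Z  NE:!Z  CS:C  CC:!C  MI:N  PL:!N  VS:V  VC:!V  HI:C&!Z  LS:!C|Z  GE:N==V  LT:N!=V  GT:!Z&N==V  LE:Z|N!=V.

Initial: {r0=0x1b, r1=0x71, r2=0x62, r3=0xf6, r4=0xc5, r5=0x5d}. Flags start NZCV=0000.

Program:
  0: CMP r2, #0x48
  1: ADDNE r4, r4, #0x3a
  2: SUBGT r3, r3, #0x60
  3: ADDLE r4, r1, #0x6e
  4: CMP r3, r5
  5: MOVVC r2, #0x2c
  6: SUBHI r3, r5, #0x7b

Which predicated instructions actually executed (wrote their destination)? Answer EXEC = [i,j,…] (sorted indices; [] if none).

EXEC = [1,2,6]

0: ✓ CMP  NZCV=0010
1: ✓ ADDNE  r4←0xff
2: ✓ SUBGT  r3←0x96
3: · ADDLE
4: ✓ CMP  NZCV=0011
5: · MOVVC
6: ✓ SUBHI  r3←0xe2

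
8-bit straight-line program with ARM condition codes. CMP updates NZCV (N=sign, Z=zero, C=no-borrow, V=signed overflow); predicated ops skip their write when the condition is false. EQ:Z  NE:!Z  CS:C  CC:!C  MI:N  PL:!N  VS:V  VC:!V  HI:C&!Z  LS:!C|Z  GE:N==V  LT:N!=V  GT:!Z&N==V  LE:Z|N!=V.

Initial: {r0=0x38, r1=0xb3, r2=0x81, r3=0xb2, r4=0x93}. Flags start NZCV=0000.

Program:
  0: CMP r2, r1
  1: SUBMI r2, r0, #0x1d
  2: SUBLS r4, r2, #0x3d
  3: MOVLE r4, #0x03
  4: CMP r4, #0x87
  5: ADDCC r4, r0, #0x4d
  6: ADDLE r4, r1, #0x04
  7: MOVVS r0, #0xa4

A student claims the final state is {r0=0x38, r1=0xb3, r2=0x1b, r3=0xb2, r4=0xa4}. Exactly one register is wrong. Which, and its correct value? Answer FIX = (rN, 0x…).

FIX = (r4, 0x85)

[0] flags=1000 → (cmp)
[1] flags=1000 MI?T → r2=0x1b
[2] flags=1000 LS?T → r4=0xde
[3] flags=1000 LE?T → r4=0x03
[4] flags=0000 → (cmp)
[5] flags=0000 CC?T → r4=0x85
[6] flags=0000 LE?F → skip
[7] flags=0000 VS?F → skip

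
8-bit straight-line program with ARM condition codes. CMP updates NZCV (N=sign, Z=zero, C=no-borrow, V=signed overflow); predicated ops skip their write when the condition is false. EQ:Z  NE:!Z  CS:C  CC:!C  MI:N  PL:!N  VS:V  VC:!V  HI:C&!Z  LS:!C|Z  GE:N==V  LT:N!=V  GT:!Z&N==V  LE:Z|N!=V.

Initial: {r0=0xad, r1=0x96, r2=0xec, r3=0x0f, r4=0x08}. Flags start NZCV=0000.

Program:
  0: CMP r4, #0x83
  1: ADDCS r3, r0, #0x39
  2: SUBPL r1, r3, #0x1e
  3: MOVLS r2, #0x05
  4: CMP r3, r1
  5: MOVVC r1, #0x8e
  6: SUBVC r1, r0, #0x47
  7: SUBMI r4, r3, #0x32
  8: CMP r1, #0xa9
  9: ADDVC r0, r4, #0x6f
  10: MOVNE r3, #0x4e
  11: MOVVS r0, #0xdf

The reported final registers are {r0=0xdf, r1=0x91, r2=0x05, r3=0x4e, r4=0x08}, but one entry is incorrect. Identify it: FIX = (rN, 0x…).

[0] flags=1001 → (cmp)
[1] flags=1001 CS?F → skip
[2] flags=1001 PL?F → skip
[3] flags=1001 LS?T → r2=0x05
[4] flags=0000 → (cmp)
[5] flags=0000 VC?T → r1=0x8e
[6] flags=0000 VC?T → r1=0x66
[7] flags=0000 MI?F → skip
[8] flags=1001 → (cmp)
[9] flags=1001 VC?F → skip
[10] flags=1001 NE?T → r3=0x4e
[11] flags=1001 VS?T → r0=0xdf

FIX = (r1, 0x66)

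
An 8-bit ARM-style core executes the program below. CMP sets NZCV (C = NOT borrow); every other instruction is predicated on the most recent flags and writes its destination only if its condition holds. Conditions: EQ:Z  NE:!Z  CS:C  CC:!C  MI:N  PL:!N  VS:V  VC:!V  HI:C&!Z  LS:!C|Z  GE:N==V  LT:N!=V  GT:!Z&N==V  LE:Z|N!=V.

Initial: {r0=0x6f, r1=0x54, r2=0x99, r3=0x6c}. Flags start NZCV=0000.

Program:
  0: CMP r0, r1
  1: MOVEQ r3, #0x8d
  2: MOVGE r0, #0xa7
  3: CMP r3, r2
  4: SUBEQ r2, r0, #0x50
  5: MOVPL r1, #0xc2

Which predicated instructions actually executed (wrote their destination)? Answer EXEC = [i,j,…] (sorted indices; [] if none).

0: ✓ CMP  NZCV=0010
1: · MOVEQ
2: ✓ MOVGE  r0←0xa7
3: ✓ CMP  NZCV=1001
4: · SUBEQ
5: · MOVPL

EXEC = [2]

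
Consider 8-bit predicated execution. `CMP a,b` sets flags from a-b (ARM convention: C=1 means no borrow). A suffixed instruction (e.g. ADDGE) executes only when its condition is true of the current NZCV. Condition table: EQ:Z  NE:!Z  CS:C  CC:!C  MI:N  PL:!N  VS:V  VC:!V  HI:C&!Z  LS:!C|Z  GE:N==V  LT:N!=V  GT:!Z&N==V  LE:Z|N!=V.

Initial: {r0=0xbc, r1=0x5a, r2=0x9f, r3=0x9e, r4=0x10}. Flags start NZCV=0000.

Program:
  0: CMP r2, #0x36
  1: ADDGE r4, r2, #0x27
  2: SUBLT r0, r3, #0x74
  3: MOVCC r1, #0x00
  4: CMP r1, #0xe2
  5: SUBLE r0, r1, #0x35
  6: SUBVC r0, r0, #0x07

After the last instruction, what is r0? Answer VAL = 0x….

VAL = 0x23

[0] flags=0011 → (cmp)
[1] flags=0011 GE?F → skip
[2] flags=0011 LT?T → r0=0x2a
[3] flags=0011 CC?F → skip
[4] flags=0000 → (cmp)
[5] flags=0000 LE?F → skip
[6] flags=0000 VC?T → r0=0x23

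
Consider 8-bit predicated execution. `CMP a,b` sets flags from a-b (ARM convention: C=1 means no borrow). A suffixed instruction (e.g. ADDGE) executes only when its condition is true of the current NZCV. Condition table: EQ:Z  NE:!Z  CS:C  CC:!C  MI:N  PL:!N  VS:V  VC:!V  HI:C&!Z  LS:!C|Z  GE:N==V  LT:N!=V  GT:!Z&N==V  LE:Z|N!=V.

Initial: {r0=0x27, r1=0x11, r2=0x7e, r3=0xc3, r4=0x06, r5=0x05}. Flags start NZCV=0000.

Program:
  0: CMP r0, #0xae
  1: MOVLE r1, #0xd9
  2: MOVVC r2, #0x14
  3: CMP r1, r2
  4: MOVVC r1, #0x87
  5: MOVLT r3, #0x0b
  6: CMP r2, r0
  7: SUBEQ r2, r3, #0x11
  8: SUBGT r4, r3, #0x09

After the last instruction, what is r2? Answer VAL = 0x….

[0] flags=0000 → (cmp)
[1] flags=0000 LE?F → skip
[2] flags=0000 VC?T → r2=0x14
[3] flags=1000 → (cmp)
[4] flags=1000 VC?T → r1=0x87
[5] flags=1000 LT?T → r3=0x0b
[6] flags=1000 → (cmp)
[7] flags=1000 EQ?F → skip
[8] flags=1000 GT?F → skip

VAL = 0x14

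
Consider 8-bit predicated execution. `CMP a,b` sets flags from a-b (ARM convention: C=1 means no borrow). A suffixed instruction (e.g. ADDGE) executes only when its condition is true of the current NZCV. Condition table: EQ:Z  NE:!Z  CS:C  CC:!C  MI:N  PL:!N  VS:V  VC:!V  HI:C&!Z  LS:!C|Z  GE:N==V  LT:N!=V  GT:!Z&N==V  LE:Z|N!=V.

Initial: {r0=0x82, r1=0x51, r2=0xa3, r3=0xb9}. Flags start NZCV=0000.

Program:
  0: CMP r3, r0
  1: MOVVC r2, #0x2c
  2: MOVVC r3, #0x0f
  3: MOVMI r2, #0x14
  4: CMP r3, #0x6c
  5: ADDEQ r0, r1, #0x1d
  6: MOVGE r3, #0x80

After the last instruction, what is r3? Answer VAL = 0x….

VAL = 0x0f

[0] flags=0010 → (cmp)
[1] flags=0010 VC?T → r2=0x2c
[2] flags=0010 VC?T → r3=0x0f
[3] flags=0010 MI?F → skip
[4] flags=1000 → (cmp)
[5] flags=1000 EQ?F → skip
[6] flags=1000 GE?F → skip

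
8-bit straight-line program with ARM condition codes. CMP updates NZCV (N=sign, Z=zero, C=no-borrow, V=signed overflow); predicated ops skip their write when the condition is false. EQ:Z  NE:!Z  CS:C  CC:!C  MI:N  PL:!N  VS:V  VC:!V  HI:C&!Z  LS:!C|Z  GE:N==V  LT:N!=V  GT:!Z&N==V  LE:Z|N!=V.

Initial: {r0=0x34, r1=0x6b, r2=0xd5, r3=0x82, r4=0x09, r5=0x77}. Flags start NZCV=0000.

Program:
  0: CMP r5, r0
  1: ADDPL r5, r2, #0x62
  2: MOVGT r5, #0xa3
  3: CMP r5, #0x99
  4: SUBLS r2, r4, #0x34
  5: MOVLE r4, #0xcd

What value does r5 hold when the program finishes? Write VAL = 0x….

VAL = 0xa3

[0] flags=0010 → (cmp)
[1] flags=0010 PL?T → r5=0x37
[2] flags=0010 GT?T → r5=0xa3
[3] flags=0010 → (cmp)
[4] flags=0010 LS?F → skip
[5] flags=0010 LE?F → skip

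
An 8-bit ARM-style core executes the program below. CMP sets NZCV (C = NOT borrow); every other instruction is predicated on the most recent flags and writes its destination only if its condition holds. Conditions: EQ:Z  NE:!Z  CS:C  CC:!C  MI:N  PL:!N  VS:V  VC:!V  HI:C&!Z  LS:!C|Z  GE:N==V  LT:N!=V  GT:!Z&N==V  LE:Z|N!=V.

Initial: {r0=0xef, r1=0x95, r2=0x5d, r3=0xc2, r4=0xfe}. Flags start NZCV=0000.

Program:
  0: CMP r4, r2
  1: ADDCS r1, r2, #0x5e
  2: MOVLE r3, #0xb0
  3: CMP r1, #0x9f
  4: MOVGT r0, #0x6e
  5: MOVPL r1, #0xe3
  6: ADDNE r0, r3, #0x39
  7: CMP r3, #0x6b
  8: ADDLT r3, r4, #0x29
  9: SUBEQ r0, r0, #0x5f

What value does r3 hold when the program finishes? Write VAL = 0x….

0: ✓ CMP  NZCV=1010
1: ✓ ADDCS  r1←0xbb
2: ✓ MOVLE  r3←0xb0
3: ✓ CMP  NZCV=0010
4: ✓ MOVGT  r0←0x6e
5: ✓ MOVPL  r1←0xe3
6: ✓ ADDNE  r0←0xe9
7: ✓ CMP  NZCV=0011
8: ✓ ADDLT  r3←0x27
9: · SUBEQ

VAL = 0x27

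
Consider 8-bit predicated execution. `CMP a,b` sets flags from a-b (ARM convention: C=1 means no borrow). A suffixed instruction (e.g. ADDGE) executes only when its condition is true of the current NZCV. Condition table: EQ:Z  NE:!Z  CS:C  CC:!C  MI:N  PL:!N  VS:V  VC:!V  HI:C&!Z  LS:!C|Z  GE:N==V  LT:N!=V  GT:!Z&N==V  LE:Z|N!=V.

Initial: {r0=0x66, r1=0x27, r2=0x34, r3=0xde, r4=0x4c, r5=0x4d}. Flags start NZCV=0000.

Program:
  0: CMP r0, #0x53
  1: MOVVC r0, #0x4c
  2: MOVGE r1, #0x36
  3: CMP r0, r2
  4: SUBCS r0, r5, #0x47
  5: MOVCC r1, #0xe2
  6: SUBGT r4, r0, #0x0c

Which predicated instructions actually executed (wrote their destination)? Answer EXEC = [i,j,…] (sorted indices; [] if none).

EXEC = [1,2,4,6]

[0] flags=0010 → (cmp)
[1] flags=0010 VC?T → r0=0x4c
[2] flags=0010 GE?T → r1=0x36
[3] flags=0010 → (cmp)
[4] flags=0010 CS?T → r0=0x06
[5] flags=0010 CC?F → skip
[6] flags=0010 GT?T → r4=0xfa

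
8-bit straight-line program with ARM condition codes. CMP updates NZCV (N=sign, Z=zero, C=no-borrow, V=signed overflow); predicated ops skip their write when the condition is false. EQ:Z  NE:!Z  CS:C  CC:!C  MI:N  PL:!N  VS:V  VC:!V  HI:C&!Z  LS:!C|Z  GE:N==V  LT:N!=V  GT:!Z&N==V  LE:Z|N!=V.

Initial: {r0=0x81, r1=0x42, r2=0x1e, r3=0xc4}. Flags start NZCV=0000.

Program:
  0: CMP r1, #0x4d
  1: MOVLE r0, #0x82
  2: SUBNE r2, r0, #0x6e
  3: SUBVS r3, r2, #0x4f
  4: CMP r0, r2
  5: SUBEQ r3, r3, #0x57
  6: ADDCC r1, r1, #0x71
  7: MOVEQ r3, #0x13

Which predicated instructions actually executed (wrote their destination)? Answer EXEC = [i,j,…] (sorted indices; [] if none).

EXEC = [1,2]

0: ✓ CMP  NZCV=1000
1: ✓ MOVLE  r0←0x82
2: ✓ SUBNE  r2←0x14
3: · SUBVS
4: ✓ CMP  NZCV=0011
5: · SUBEQ
6: · ADDCC
7: · MOVEQ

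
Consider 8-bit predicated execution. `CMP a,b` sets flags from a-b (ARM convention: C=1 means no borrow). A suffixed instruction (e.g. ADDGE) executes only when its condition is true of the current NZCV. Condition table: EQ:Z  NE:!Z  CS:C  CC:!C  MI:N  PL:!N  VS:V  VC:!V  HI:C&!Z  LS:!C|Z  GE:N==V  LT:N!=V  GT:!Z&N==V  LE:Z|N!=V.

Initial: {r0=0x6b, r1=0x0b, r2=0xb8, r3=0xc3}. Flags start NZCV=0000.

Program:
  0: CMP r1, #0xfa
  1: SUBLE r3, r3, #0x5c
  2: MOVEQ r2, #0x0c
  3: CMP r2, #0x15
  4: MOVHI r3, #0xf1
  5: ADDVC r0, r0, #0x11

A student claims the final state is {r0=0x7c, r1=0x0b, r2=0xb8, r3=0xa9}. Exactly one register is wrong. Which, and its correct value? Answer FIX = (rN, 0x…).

0: ✓ CMP  NZCV=0000
1: · SUBLE
2: · MOVEQ
3: ✓ CMP  NZCV=1010
4: ✓ MOVHI  r3←0xf1
5: ✓ ADDVC  r0←0x7c

FIX = (r3, 0xf1)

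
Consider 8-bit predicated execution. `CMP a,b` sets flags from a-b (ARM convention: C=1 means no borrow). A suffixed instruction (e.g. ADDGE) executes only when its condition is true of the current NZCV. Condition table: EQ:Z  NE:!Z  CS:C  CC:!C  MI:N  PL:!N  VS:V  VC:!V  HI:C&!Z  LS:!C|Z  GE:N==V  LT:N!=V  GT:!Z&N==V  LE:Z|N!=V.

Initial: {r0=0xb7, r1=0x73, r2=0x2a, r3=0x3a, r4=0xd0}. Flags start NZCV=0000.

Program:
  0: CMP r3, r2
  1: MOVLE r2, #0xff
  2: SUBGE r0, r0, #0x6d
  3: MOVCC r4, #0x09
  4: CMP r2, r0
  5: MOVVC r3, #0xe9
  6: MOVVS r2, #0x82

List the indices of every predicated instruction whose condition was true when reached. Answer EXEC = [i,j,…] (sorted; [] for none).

[0] flags=0010 → (cmp)
[1] flags=0010 LE?F → skip
[2] flags=0010 GE?T → r0=0x4a
[3] flags=0010 CC?F → skip
[4] flags=1000 → (cmp)
[5] flags=1000 VC?T → r3=0xe9
[6] flags=1000 VS?F → skip

EXEC = [2,5]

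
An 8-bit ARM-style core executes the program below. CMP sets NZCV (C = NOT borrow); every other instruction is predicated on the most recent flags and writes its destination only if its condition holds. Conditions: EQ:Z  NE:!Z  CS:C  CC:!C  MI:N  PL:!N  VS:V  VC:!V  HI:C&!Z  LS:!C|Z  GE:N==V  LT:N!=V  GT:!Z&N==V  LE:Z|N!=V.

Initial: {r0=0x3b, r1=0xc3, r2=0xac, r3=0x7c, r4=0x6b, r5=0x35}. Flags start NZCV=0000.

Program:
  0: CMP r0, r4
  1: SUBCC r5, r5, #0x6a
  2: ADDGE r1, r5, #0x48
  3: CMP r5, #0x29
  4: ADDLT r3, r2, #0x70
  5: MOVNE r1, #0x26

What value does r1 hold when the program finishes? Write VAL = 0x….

[0] flags=1000 → (cmp)
[1] flags=1000 CC?T → r5=0xcb
[2] flags=1000 GE?F → skip
[3] flags=1010 → (cmp)
[4] flags=1010 LT?T → r3=0x1c
[5] flags=1010 NE?T → r1=0x26

VAL = 0x26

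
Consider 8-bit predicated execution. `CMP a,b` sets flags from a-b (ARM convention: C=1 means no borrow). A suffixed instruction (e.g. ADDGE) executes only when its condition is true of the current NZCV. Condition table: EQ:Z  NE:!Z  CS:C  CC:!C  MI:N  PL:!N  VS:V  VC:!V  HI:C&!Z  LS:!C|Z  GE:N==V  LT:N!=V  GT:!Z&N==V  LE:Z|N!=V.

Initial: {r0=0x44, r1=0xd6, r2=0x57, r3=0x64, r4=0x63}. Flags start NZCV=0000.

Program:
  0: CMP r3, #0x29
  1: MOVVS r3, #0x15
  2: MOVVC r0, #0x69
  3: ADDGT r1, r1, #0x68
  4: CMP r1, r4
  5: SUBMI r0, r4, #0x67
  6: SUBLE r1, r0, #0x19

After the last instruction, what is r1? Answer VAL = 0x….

0: ✓ CMP  NZCV=0010
1: · MOVVS
2: ✓ MOVVC  r0←0x69
3: ✓ ADDGT  r1←0x3e
4: ✓ CMP  NZCV=1000
5: ✓ SUBMI  r0←0xfc
6: ✓ SUBLE  r1←0xe3

VAL = 0xe3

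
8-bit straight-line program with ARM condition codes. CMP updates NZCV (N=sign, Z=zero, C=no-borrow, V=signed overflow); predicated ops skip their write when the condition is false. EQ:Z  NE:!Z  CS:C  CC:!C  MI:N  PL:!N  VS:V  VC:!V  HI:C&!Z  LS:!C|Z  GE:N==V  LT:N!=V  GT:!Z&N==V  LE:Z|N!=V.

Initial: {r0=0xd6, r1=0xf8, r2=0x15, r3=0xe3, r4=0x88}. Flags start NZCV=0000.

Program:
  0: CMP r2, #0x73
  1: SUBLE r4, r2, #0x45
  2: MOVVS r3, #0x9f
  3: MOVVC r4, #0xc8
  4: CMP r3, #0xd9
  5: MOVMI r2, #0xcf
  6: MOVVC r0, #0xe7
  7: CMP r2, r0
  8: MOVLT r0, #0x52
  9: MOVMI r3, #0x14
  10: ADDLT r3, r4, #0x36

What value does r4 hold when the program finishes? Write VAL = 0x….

VAL = 0xc8

0: ✓ CMP  NZCV=1000
1: ✓ SUBLE  r4←0xd0
2: · MOVVS
3: ✓ MOVVC  r4←0xc8
4: ✓ CMP  NZCV=0010
5: · MOVMI
6: ✓ MOVVC  r0←0xe7
7: ✓ CMP  NZCV=0000
8: · MOVLT
9: · MOVMI
10: · ADDLT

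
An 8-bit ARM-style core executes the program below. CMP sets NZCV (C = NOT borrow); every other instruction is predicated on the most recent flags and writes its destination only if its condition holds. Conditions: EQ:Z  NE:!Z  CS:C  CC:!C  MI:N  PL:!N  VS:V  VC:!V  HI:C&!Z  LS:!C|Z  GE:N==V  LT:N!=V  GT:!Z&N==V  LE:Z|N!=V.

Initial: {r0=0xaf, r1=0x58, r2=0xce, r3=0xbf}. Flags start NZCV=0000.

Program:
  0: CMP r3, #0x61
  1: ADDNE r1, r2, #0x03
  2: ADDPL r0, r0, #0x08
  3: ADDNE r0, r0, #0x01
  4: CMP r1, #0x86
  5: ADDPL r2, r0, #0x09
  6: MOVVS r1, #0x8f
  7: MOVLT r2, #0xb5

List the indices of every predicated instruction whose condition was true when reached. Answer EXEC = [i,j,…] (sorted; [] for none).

[0] flags=0011 → (cmp)
[1] flags=0011 NE?T → r1=0xd1
[2] flags=0011 PL?T → r0=0xb7
[3] flags=0011 NE?T → r0=0xb8
[4] flags=0010 → (cmp)
[5] flags=0010 PL?T → r2=0xc1
[6] flags=0010 VS?F → skip
[7] flags=0010 LT?F → skip

EXEC = [1,2,3,5]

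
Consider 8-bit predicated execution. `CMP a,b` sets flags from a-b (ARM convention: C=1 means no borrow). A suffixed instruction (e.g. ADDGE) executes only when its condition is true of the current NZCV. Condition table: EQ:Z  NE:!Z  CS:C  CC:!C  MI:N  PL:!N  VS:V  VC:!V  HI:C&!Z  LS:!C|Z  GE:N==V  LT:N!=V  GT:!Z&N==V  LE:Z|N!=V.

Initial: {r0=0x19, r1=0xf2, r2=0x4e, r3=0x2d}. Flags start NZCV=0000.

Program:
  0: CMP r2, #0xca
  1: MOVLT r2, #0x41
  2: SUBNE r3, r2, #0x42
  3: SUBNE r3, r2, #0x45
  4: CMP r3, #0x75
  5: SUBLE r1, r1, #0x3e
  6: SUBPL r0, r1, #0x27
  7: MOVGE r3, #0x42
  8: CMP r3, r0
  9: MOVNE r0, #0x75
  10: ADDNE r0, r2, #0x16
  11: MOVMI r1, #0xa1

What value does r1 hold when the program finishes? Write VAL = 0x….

VAL = 0xa1

0: ✓ CMP  NZCV=1001
1: · MOVLT
2: ✓ SUBNE  r3←0x0c
3: ✓ SUBNE  r3←0x09
4: ✓ CMP  NZCV=1000
5: ✓ SUBLE  r1←0xb4
6: · SUBPL
7: · MOVGE
8: ✓ CMP  NZCV=1000
9: ✓ MOVNE  r0←0x75
10: ✓ ADDNE  r0←0x64
11: ✓ MOVMI  r1←0xa1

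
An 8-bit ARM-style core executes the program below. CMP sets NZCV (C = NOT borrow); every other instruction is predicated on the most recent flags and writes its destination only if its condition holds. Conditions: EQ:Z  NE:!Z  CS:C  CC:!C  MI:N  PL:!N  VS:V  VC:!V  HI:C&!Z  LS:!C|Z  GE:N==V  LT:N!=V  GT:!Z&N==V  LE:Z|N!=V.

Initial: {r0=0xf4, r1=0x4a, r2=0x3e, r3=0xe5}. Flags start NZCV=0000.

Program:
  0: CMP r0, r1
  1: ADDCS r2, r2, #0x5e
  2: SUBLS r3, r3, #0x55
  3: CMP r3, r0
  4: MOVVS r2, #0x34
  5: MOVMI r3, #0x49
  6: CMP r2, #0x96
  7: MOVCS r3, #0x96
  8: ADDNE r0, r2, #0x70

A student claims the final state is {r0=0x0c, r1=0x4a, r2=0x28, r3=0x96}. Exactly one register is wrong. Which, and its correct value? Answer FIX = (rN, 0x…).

FIX = (r2, 0x9c)

0: ✓ CMP  NZCV=1010
1: ✓ ADDCS  r2←0x9c
2: · SUBLS
3: ✓ CMP  NZCV=1000
4: · MOVVS
5: ✓ MOVMI  r3←0x49
6: ✓ CMP  NZCV=0010
7: ✓ MOVCS  r3←0x96
8: ✓ ADDNE  r0←0x0c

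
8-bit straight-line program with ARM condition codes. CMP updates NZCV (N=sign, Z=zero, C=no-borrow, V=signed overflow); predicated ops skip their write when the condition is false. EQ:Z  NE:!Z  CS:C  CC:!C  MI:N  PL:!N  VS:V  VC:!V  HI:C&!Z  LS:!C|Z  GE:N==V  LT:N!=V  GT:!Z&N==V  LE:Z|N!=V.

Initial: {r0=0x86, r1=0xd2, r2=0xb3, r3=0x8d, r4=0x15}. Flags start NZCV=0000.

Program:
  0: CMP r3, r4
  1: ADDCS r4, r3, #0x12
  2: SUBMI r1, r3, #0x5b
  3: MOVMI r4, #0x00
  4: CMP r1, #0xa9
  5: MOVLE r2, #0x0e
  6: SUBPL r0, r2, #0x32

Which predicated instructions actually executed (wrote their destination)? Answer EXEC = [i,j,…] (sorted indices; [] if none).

0: ✓ CMP  NZCV=0011
1: ✓ ADDCS  r4←0x9f
2: · SUBMI
3: · MOVMI
4: ✓ CMP  NZCV=0010
5: · MOVLE
6: ✓ SUBPL  r0←0x81

EXEC = [1,6]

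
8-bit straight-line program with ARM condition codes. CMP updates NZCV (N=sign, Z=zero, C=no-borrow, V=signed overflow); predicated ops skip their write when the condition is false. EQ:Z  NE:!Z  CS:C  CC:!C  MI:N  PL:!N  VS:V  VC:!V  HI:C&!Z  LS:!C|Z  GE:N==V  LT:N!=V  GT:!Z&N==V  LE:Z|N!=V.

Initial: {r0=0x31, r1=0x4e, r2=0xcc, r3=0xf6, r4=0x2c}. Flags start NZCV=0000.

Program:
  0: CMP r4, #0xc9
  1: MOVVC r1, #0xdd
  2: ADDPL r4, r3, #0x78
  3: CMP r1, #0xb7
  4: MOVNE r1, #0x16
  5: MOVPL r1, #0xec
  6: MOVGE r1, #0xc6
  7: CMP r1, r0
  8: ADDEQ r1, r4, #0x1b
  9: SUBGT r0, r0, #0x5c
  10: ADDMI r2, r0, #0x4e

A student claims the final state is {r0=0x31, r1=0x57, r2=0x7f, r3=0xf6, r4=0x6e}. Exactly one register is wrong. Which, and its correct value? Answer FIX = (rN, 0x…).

FIX = (r1, 0xc6)

0: ✓ CMP  NZCV=0000
1: ✓ MOVVC  r1←0xdd
2: ✓ ADDPL  r4←0x6e
3: ✓ CMP  NZCV=0010
4: ✓ MOVNE  r1←0x16
5: ✓ MOVPL  r1←0xec
6: ✓ MOVGE  r1←0xc6
7: ✓ CMP  NZCV=1010
8: · ADDEQ
9: · SUBGT
10: ✓ ADDMI  r2←0x7f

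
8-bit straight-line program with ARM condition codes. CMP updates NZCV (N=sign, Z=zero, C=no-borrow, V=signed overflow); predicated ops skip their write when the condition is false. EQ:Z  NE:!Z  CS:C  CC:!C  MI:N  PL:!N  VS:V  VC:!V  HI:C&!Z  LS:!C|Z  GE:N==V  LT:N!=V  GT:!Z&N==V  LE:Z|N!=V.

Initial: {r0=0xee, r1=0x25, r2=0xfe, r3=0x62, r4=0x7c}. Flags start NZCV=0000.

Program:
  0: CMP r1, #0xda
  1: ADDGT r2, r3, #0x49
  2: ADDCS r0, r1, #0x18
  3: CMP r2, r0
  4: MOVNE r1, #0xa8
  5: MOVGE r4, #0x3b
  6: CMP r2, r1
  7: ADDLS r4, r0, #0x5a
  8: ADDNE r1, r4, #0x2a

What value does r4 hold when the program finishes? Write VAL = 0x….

0: ✓ CMP  NZCV=0000
1: ✓ ADDGT  r2←0xab
2: · ADDCS
3: ✓ CMP  NZCV=1000
4: ✓ MOVNE  r1←0xa8
5: · MOVGE
6: ✓ CMP  NZCV=0010
7: · ADDLS
8: ✓ ADDNE  r1←0xa6

VAL = 0x7c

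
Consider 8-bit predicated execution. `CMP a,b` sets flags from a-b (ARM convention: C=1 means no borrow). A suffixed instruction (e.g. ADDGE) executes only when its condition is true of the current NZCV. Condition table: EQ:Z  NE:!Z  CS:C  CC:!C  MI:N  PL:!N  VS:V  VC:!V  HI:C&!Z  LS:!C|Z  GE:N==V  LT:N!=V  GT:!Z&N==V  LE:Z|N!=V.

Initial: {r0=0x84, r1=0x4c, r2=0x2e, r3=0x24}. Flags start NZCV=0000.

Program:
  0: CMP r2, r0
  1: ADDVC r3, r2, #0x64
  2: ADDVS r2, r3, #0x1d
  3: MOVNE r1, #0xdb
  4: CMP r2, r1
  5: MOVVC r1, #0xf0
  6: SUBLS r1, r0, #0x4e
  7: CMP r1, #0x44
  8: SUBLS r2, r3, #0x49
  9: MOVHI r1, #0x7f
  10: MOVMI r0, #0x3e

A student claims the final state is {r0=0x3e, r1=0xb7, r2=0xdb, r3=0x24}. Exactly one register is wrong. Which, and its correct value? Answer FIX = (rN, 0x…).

FIX = (r1, 0x36)

0: ✓ CMP  NZCV=1001
1: · ADDVC
2: ✓ ADDVS  r2←0x41
3: ✓ MOVNE  r1←0xdb
4: ✓ CMP  NZCV=0000
5: ✓ MOVVC  r1←0xf0
6: ✓ SUBLS  r1←0x36
7: ✓ CMP  NZCV=1000
8: ✓ SUBLS  r2←0xdb
9: · MOVHI
10: ✓ MOVMI  r0←0x3e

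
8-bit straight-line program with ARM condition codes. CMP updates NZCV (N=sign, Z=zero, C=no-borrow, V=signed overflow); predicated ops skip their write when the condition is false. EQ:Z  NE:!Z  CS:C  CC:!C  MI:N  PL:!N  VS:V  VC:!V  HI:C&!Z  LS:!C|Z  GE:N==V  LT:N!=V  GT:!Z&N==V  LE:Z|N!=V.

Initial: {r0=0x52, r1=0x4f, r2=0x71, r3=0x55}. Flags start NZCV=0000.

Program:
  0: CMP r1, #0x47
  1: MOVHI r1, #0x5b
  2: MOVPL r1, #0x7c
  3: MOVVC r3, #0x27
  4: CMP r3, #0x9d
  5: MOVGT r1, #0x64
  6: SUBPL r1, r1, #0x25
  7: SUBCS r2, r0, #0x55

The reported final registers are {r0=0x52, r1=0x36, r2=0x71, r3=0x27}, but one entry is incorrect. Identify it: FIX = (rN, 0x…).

[0] flags=0010 → (cmp)
[1] flags=0010 HI?T → r1=0x5b
[2] flags=0010 PL?T → r1=0x7c
[3] flags=0010 VC?T → r3=0x27
[4] flags=1001 → (cmp)
[5] flags=1001 GT?T → r1=0x64
[6] flags=1001 PL?F → skip
[7] flags=1001 CS?F → skip

FIX = (r1, 0x64)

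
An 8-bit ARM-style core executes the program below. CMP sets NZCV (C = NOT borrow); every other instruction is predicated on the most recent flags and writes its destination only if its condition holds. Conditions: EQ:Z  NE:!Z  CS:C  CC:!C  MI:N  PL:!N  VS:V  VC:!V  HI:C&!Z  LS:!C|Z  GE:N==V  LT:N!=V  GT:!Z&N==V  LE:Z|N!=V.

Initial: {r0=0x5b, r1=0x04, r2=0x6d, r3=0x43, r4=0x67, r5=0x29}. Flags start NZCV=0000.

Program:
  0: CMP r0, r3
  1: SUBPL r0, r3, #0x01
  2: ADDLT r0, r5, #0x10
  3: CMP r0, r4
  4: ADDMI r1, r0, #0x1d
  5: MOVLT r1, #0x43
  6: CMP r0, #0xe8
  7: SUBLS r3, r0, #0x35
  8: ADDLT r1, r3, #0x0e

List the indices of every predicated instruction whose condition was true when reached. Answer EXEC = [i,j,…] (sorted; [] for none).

[0] flags=0010 → (cmp)
[1] flags=0010 PL?T → r0=0x42
[2] flags=0010 LT?F → skip
[3] flags=1000 → (cmp)
[4] flags=1000 MI?T → r1=0x5f
[5] flags=1000 LT?T → r1=0x43
[6] flags=0000 → (cmp)
[7] flags=0000 LS?T → r3=0x0d
[8] flags=0000 LT?F → skip

EXEC = [1,4,5,7]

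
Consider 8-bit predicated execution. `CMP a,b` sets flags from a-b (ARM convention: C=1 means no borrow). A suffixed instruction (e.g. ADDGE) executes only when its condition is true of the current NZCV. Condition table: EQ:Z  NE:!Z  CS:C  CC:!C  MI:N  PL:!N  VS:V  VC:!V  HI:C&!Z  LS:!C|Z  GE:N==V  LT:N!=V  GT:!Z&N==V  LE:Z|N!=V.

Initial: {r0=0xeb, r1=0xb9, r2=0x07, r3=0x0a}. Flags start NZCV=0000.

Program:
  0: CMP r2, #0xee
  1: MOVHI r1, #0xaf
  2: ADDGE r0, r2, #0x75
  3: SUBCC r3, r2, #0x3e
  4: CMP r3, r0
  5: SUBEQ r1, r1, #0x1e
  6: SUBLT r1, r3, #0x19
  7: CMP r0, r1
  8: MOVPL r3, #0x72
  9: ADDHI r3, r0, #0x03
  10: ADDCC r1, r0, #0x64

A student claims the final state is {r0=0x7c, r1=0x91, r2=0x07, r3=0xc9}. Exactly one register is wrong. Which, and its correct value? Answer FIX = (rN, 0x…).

FIX = (r1, 0xe0)

[0] flags=0000 → (cmp)
[1] flags=0000 HI?F → skip
[2] flags=0000 GE?T → r0=0x7c
[3] flags=0000 CC?T → r3=0xc9
[4] flags=0011 → (cmp)
[5] flags=0011 EQ?F → skip
[6] flags=0011 LT?T → r1=0xb0
[7] flags=1001 → (cmp)
[8] flags=1001 PL?F → skip
[9] flags=1001 HI?F → skip
[10] flags=1001 CC?T → r1=0xe0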